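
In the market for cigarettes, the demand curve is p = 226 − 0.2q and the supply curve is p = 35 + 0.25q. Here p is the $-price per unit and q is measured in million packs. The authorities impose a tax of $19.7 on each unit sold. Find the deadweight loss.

$431.21 million

Competitive equilibrium: 226 − 0.2q = 35 + 0.25q → q* = 424.4444, p* = 141.1111.
With the tax, the buyer price exceeds the seller price by 19.7: (226 − 0.2q) − (35 + 0.25q) = 19.7 → q' = 380.6667.
Δq = 424.4444 − 380.6667 = 43.7777; the wedge equals the tax, 19.7.
The triangle = ½ × 43.7777 × 19.7 = $431.21 million.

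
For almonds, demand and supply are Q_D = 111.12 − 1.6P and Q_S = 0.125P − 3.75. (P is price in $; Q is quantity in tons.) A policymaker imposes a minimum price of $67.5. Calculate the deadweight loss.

$9.12

In inverse form: demand P = 69.45 − 0.625Q, supply P = 30 + 8Q.
Competitive equilibrium: 69.45 − 0.625Q = 30 + 8Q → Q* = 4.5739, P* = 66.5913.
At the floor P = 67.5, quantity demanded = (69.45 − 67.5)/0.625 = 3.12.
Sellers' marginal cost at Q' = 3.12: 30 + 8·3.12 = 54.96.
ΔQ = 4.5739 − 3.12 = 1.4539; wedge = 67.5 − 54.96 = 12.54.
Deadweight loss = ½ × 1.4539 × 12.54 = $9.12.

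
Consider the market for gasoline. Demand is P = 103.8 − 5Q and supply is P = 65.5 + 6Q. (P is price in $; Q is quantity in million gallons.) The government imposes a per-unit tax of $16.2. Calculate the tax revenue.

Competitive equilibrium: 103.8 − 5Q = 65.5 + 6Q → Q* = 3.4818, P* = 86.3909.
With the tax, the buyer price exceeds the seller price by 16.2: (103.8 − 5Q) − (65.5 + 6Q) = 16.2 → Q' = 2.0091.
Tax revenue = 16.2 × 2.0091 = $32.55 million.

$32.55 million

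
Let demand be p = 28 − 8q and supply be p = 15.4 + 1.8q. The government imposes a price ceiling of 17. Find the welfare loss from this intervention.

Competitive equilibrium: 28 − 8q = 15.4 + 1.8q → q* = 1.2857, p* = 17.7143.
At the ceiling p = 17, quantity supplied = (17 − 15.4)/1.8 = 0.8889.
Willingness to pay at q' = 0.8889: 28 − 8·0.8889 = 20.8888.
Δq = 1.2857 − 0.8889 = 0.3968; wedge = 20.8888 − 17 = 3.8888.
The triangle = ½ × 0.3968 × 3.8888 = 0.77.

0.77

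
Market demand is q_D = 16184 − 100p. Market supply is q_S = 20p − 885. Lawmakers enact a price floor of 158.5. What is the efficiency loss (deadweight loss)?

In inverse form: demand p = 161.84 − 0.01q, supply p = 44.25 + 0.05q.
Competitive equilibrium: 161.84 − 0.01q = 44.25 + 0.05q → q* = 1959.8333, p* = 142.2417.
At the floor p = 158.5, quantity demanded = (161.84 − 158.5)/0.01 = 334.
Sellers' marginal cost at q' = 334: 44.25 + 0.05·334 = 60.95.
Δq = 1959.8333 − 334 = 1625.8333; wedge = 158.5 − 60.95 = 97.55.
Welfare loss = ½ × 1625.8333 × 97.55 = 79300.02.

79300.02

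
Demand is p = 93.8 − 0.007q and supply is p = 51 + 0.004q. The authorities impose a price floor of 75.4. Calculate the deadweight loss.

Competitive equilibrium: 93.8 − 0.007q = 51 + 0.004q → q* = 3890.90909, p* = 66.56364.
At the floor p = 75.4, quantity demanded = (93.8 − 75.4)/0.007 = 2628.57143.
Sellers' marginal cost at q' = 2628.57143: 51 + 0.004·2628.57143 = 61.51429.
Δq = 3890.90909 − 2628.57143 = 1262.33766; wedge = 75.4 − 61.51429 = 13.88571.
Deadweight loss = ½ × 1262.33766 × 13.88571 = 8764.23.

8764.23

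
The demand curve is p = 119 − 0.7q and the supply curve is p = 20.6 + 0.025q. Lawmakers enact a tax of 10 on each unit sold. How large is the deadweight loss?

68.97

Competitive equilibrium: 119 − 0.7q = 20.6 + 0.025q → q* = 135.7241, p* = 23.9931.
With the tax, the buyer price exceeds the seller price by 10: (119 − 0.7q) − (20.6 + 0.025q) = 10 → q' = 121.931.
Δq = 135.7241 − 121.931 = 13.7931; the wedge equals the tax, 10.
The triangle = ½ × 13.7931 × 10 = 68.97.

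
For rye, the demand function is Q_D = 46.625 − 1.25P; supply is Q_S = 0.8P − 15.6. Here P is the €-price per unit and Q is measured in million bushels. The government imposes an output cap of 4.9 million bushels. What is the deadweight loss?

€14.67 million

In inverse form: demand P = 37.3 − 0.8Q, supply P = 19.5 + 1.25Q.
Competitive equilibrium: 37.3 − 0.8Q = 19.5 + 1.25Q → Q* = 8.6829, P* = 30.3537.
At Q = 4.9: demand price = 37.3 − 0.8·4.9 = 33.38; supply price = 19.5 + 1.25·4.9 = 25.625.
ΔQ = 8.6829 − 4.9 = 3.7829; wedge = 33.38 − 25.625 = 7.755.
The triangle = ½ × 3.7829 × 7.755 = €14.67 million.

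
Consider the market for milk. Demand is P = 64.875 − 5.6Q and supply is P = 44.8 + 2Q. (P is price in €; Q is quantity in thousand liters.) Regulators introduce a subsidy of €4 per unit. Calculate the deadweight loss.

Competitive equilibrium: 64.875 − 5.6Q = 44.8 + 2Q → Q* = 2.6414, P* = 50.0829.
The subsidy lowers effective supply by 4: P = 40.8 + 2Q.
New quantity: 64.875 − 5.6Q = 40.8 + 2Q → Q' = 3.1678.
Overproduction ΔQ = 3.1678 − 2.6414 = 0.5264; wedge = subsidy = 4.
The triangle = ½ × 0.5264 × 4 = €1.05 thousand.

€1.05 thousand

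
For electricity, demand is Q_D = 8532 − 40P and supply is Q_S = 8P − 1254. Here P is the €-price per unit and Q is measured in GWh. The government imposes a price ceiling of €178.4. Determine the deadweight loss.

In inverse form: demand P = 213.3 − 0.025Q, supply P = 156.75 + 0.125Q.
Competitive equilibrium: 213.3 − 0.025Q = 156.75 + 0.125Q → Q* = 377, P* = 203.875.
At the ceiling P = 178.4, quantity supplied = (178.4 − 156.75)/0.125 = 173.2.
Willingness to pay at Q' = 173.2: 213.3 − 0.025·173.2 = 208.97.
ΔQ = 377 − 173.2 = 203.8; wedge = 208.97 − 178.4 = 30.57.
Deadweight loss = ½ × 203.8 × 30.57 = €3115.083.

€3115.083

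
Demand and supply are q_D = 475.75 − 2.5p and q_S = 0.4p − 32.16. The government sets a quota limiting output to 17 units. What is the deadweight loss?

In inverse form: demand p = 190.3 − 0.4q, supply p = 80.4 + 2.5q.
Competitive equilibrium: 190.3 − 0.4q = 80.4 + 2.5q → q* = 37.8966, p* = 175.1414.
At q = 17: demand price = 190.3 − 0.4·17 = 183.5; supply price = 80.4 + 2.5·17 = 122.9.
Δq = 37.8966 − 17 = 20.8966; wedge = 183.5 − 122.9 = 60.6.
DWL = ½ × 20.8966 × 60.6 = 633.17.

633.17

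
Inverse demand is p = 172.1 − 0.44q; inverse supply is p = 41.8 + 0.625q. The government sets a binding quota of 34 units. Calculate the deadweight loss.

4156.30

Competitive equilibrium: 172.1 − 0.44q = 41.8 + 0.625q → q* = 122.3474, p* = 118.2671.
At q = 34: demand price = 172.1 − 0.44·34 = 157.14; supply price = 41.8 + 0.625·34 = 63.05.
Δq = 122.3474 − 34 = 88.3474; wedge = 157.14 − 63.05 = 94.09.
Welfare loss = ½ × 88.3474 × 94.09 = 4156.30.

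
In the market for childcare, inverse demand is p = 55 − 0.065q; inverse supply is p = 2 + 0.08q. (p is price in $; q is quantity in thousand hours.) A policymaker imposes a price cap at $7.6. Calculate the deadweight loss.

Competitive equilibrium: 55 − 0.065q = 2 + 0.08q → q* = 365.5172, p* = 31.2414.
At the ceiling p = 7.6, quantity supplied = (7.6 − 2)/0.08 = 70.
Willingness to pay at q' = 70: 55 − 0.065·70 = 50.45.
Δq = 365.5172 − 70 = 295.5172; wedge = 50.45 − 7.6 = 42.85.
DWL = ½ × 295.5172 × 42.85 = $6331.46 thousand.

$6331.46 thousand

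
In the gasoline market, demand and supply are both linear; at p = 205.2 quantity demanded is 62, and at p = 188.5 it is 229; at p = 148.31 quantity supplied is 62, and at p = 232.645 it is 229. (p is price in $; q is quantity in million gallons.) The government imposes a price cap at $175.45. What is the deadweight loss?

Demand slope = (188.5 − 205.2)/(229 − 62) = −0.1, so p = 211.4 − 0.1q.
Supply slope = (232.645 − 148.31)/(229 − 62) = 0.505, so p = 117 + 0.505q.
Competitive equilibrium: 211.4 − 0.1q = 117 + 0.505q → q* = 156.03306, p* = 195.79669.
At the ceiling p = 175.45, quantity supplied = (175.45 − 117)/0.505 = 115.74257.
Willingness to pay at q' = 115.74257: 211.4 − 0.1·115.74257 = 199.82574.
Δq = 156.03306 − 115.74257 = 40.29049; wedge = 199.82574 − 175.45 = 24.37574.
Welfare loss = ½ × 40.29049 × 24.37574 = $491.06 million.

$491.06 million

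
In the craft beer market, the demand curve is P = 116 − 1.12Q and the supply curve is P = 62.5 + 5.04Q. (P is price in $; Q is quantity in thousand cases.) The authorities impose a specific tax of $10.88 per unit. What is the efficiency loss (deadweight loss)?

Competitive equilibrium: 116 − 1.12Q = 62.5 + 5.04Q → Q* = 8.6851, P* = 106.2727.
With the tax, the buyer price exceeds the seller price by 10.88: (116 − 1.12Q) − (62.5 + 5.04Q) = 10.88 → Q' = 6.9188.
ΔQ = 8.6851 − 6.9188 = 1.7663; the wedge equals the tax, 10.88.
Deadweight loss = ½ × 1.7663 × 10.88 = $9.61 thousand.

$9.61 thousand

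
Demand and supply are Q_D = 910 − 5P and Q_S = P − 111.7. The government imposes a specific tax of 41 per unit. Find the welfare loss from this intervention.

700.42

In inverse form: demand P = 182 − 0.2Q, supply P = 111.7 + Q.
Competitive equilibrium: 182 − 0.2Q = 111.7 + Q → Q* = 58.5833, P* = 170.2833.
With the tax, the buyer price exceeds the seller price by 41: (182 − 0.2Q) − (111.7 + Q) = 41 → Q' = 24.4167.
ΔQ = 58.5833 − 24.4167 = 34.1666; the wedge equals the tax, 41.
The triangle = ½ × 34.1666 × 41 = 700.42.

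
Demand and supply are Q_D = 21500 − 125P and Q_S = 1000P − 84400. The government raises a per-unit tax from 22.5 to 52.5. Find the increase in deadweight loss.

In inverse form: demand P = 172 − 0.008Q, supply P = 84.4 + 0.001Q.
Competitive equilibrium: 172 − 0.008Q = 84.4 + 0.001Q → Q* = 9733.3333, P* = 94.1333.
For a per-unit tax t: ΔQ = t/0.009, so DWL = ½·t·(t/0.009) = t²/0.018.
At t = 22.5: DWL = 28125. At t = 52.5: DWL = 153125.
Increase = 153125 − 28125 = 125000.

125000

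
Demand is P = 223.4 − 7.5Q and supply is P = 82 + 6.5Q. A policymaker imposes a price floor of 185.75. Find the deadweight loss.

Competitive equilibrium: 223.4 − 7.5Q = 82 + 6.5Q → Q* = 10.1, P* = 147.65.
At the floor P = 185.75, quantity demanded = (223.4 − 185.75)/7.5 = 5.02.
Sellers' marginal cost at Q' = 5.02: 82 + 6.5·5.02 = 114.63.
ΔQ = 10.1 − 5.02 = 5.08; wedge = 185.75 − 114.63 = 71.12.
Welfare loss = ½ × 5.08 × 71.12 = 180.64.

180.64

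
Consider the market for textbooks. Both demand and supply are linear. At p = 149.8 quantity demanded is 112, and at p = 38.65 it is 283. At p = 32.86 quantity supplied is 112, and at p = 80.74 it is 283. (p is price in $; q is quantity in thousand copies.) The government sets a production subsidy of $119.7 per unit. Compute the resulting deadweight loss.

$7703.27 thousand

Demand slope = (38.65 − 149.8)/(283 − 112) = −0.65, so p = 222.6 − 0.65q.
Supply slope = (80.74 − 32.86)/(283 − 112) = 0.28, so p = 1.5 + 0.28q.
Competitive equilibrium: 222.6 − 0.65q = 1.5 + 0.28q → q* = 237.74194, p* = 68.06774.
The subsidy lowers effective supply by 119.7: p = 0.28q − 118.2.
New quantity: 222.6 − 0.65q = 0.28q − 118.2 → q' = 366.45161.
Overproduction Δq = 366.45161 − 237.74194 = 128.70967; wedge = subsidy = 119.7.
Deadweight loss = ½ × 128.70967 × 119.7 = $7703.27 thousand.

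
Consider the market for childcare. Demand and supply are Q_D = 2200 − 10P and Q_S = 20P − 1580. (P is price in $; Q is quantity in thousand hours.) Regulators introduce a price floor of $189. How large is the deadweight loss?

$29767.50 thousand

In inverse form: demand P = 220 − 0.1Q, supply P = 79 + 0.05Q.
Competitive equilibrium: 220 − 0.1Q = 79 + 0.05Q → Q* = 940, P* = 126.
At the floor P = 189, quantity demanded = (220 − 189)/0.1 = 310.
Sellers' marginal cost at Q' = 310: 79 + 0.05·310 = 94.5.
ΔQ = 940 − 310 = 630; wedge = 189 − 94.5 = 94.5.
Welfare loss = ½ × 630 × 94.5 = $29767.50 thousand.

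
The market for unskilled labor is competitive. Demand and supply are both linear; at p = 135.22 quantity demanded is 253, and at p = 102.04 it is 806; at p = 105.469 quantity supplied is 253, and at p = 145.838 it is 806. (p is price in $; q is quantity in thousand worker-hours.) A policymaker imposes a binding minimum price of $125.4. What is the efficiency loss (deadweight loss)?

Demand slope = (102.04 − 135.22)/(806 − 253) = −0.06, so p = 150.4 − 0.06q.
Supply slope = (145.838 − 105.469)/(806 − 253) = 0.073, so p = 87 + 0.073q.
Competitive equilibrium: 150.4 − 0.06q = 87 + 0.073q → q* = 476.6917, p* = 121.7985.
At the floor p = 125.4, quantity demanded = (150.4 − 125.4)/0.06 = 416.6667.
Sellers' marginal cost at q' = 416.6667: 87 + 0.073·416.6667 = 117.4167.
Δq = 476.6917 − 416.6667 = 60.025; wedge = 125.4 − 117.4167 = 7.9833.
DWL = ½ × 60.025 × 7.9833 = $239.60 thousand.

$239.60 thousand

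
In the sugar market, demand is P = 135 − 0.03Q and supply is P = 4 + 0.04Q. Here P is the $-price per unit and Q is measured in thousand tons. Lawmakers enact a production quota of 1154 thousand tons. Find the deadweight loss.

$18014.63 thousand

Competitive equilibrium: 135 − 0.03Q = 4 + 0.04Q → Q* = 1871.4286, P* = 78.8571.
At Q = 1154: demand price = 135 − 0.03·1154 = 100.38; supply price = 4 + 0.04·1154 = 50.16.
ΔQ = 1871.4286 − 1154 = 717.4286; wedge = 100.38 − 50.16 = 50.22.
Welfare loss = ½ × 717.4286 × 50.22 = $18014.63 thousand.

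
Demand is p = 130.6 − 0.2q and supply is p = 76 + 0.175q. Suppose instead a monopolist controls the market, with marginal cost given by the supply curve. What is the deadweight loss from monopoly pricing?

480.89

Competitive equilibrium: 130.6 − 0.2q = 76 + 0.175q → q* = 145.6, p* = 101.48.
Marginal revenue: MR = 130.6 − 0.4q. Set MR = MC: 130.6 − 0.4q = 76 + 0.175q → q_m = 94.9565.
Price p_m = 130.6 − 0.2·94.9565 = 111.6087; MC(q_m) = 76 + 0.175·94.9565 = 92.6174.
Competitive q* = 145.6, so Δq = 50.6435; wedge = 111.6087 − 92.6174 = 18.9913.
The triangle = ½ × 50.6435 × 18.9913 = 480.89.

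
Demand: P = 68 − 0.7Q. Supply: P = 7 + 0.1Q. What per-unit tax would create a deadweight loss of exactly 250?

Competitive equilibrium: 68 − 0.7Q = 7 + 0.1Q → Q* = 76.25, P* = 14.625.
A tax t gives ΔQ = t/0.8 and wedge t, so DWL = t²/1.6.
t²/1.6 = 250 → t² = 400 → t = 20.

20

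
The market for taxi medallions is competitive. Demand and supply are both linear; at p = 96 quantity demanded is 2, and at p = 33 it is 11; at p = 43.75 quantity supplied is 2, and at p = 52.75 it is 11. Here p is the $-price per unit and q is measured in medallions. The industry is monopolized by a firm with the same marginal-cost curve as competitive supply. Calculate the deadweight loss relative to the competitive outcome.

$63.40

Demand slope = (33 − 96)/(11 − 2) = −7, so p = 110 − 7q.
Supply slope = (52.75 − 43.75)/(11 − 2) = 1, so p = 41.75 + q.
Competitive equilibrium: 110 − 7q = 41.75 + q → q* = 8.5313, p* = 50.2813.
Marginal revenue: MR = 110 − 14q. Set MR = MC: 110 − 14q = 41.75 + q → q_m = 4.55.
Price p_m = 110 − 7·4.55 = 78.15; MC(q_m) = 41.75 + 1·4.55 = 46.3.
Competitive q* = 8.5313, so Δq = 3.9813; wedge = 78.15 − 46.3 = 31.85.
Welfare loss = ½ × 3.9813 × 31.85 = $63.40.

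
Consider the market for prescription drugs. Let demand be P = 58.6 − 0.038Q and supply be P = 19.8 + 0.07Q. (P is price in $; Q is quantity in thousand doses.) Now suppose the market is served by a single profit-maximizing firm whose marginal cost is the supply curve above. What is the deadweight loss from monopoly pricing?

$472.14 thousand

Competitive equilibrium: 58.6 − 0.038Q = 19.8 + 0.07Q → Q* = 359.2593, P* = 44.9481.
Marginal revenue: MR = 58.6 − 0.076Q. Set MR = MC: 58.6 − 0.076Q = 19.8 + 0.07Q → Q_m = 265.7534.
Price P_m = 58.6 − 0.038·265.7534 = 48.5014; MC(Q_m) = 19.8 + 0.07·265.7534 = 38.4027.
Competitive Q* = 359.2593, so ΔQ = 93.5059; wedge = 48.5014 − 38.4027 = 10.0987.
DWL = ½ × 93.5059 × 10.0987 = $472.14 thousand.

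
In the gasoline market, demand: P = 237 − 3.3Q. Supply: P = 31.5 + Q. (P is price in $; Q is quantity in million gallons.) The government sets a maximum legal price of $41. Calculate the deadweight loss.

$3152.28 million

Competitive equilibrium: 237 − 3.3Q = 31.5 + Q → Q* = 47.7907, P* = 79.2907.
At the ceiling P = 41, quantity supplied = (41 − 31.5)/1 = 9.5.
Willingness to pay at Q' = 9.5: 237 − 3.3·9.5 = 205.65.
ΔQ = 47.7907 − 9.5 = 38.2907; wedge = 205.65 − 41 = 164.65.
Deadweight loss = ½ × 38.2907 × 164.65 = $3152.28 million.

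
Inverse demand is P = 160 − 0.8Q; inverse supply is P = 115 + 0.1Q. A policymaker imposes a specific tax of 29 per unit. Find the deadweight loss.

Competitive equilibrium: 160 − 0.8Q = 115 + 0.1Q → Q* = 50, P* = 120.
With the tax, the buyer price exceeds the seller price by 29: (160 − 0.8Q) − (115 + 0.1Q) = 29 → Q' = 17.7778.
ΔQ = 50 − 17.7778 = 32.2222; the wedge equals the tax, 29.
DWL = ½ × 32.2222 × 29 = 467.22.

467.22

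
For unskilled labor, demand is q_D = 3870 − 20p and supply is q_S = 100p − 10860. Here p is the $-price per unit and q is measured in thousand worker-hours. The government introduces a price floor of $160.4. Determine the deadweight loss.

In inverse form: demand p = 193.5 − 0.05q, supply p = 108.6 + 0.01q.
Competitive equilibrium: 193.5 − 0.05q = 108.6 + 0.01q → q* = 1415, p* = 122.75.
At the floor p = 160.4, quantity demanded = (193.5 − 160.4)/0.05 = 662.
Sellers' marginal cost at q' = 662: 108.6 + 0.01·662 = 115.22.
Δq = 1415 − 662 = 753; wedge = 160.4 − 115.22 = 45.18.
Welfare loss = ½ × 753 × 45.18 = $17010.27 thousand.

$17010.27 thousand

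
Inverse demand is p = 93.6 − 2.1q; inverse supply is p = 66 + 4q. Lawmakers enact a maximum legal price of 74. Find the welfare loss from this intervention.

19.44

Competitive equilibrium: 93.6 − 2.1q = 66 + 4q → q* = 4.5246, p* = 84.0984.
At the ceiling p = 74, quantity supplied = (74 − 66)/4 = 2.
Willingness to pay at q' = 2: 93.6 − 2.1·2 = 89.4.
Δq = 4.5246 − 2 = 2.5246; wedge = 89.4 − 74 = 15.4.
Welfare loss = ½ × 2.5246 × 15.4 = 19.44.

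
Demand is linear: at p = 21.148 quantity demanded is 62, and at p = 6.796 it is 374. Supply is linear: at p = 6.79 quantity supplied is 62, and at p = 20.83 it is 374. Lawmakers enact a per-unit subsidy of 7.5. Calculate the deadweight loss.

Demand slope = (6.796 − 21.148)/(374 − 62) = −0.046, so p = 24 − 0.046q.
Supply slope = (20.83 − 6.79)/(374 − 62) = 0.045, so p = 4 + 0.045q.
Competitive equilibrium: 24 − 0.046q = 4 + 0.045q → q* = 219.7802, p* = 13.8901.
The subsidy lowers effective supply by 7.5: p = 0.045q − 3.5.
New quantity: 24 − 0.046q = 0.045q − 3.5 → q' = 302.1978.
Overproduction Δq = 302.1978 − 219.7802 = 82.4176; wedge = subsidy = 7.5.
DWL = ½ × 82.4176 × 7.5 = 309.07.

309.07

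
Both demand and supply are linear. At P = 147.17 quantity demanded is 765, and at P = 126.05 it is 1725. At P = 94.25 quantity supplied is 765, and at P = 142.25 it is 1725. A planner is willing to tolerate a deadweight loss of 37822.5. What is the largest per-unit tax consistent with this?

73.8

Demand slope = (126.05 − 147.17)/(1725 − 765) = −0.022, so P = 164 − 0.022Q.
Supply slope = (142.25 − 94.25)/(1725 − 765) = 0.05, so P = 56 + 0.05Q.
Competitive equilibrium: 164 − 0.022Q = 56 + 0.05Q → Q* = 1500, P* = 131.
A tax t gives ΔQ = t/0.072 and wedge t, so DWL = t²/0.144.
t²/0.144 = 37822.5 → t² = 5446.44 → t = 73.8.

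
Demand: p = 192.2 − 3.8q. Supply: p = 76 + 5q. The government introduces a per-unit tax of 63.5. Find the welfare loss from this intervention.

229.11

Competitive equilibrium: 192.2 − 3.8q = 76 + 5q → q* = 13.20455, p* = 142.02273.
With the tax, the buyer price exceeds the seller price by 63.5: (192.2 − 3.8q) − (76 + 5q) = 63.5 → q' = 5.98864.
Δq = 13.20455 − 5.98864 = 7.21591; the wedge equals the tax, 63.5.
Deadweight loss = ½ × 7.21591 × 63.5 = 229.11.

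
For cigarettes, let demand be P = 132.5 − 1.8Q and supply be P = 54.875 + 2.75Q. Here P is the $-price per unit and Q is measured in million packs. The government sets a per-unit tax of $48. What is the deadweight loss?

$253.19 million

Competitive equilibrium: 132.5 − 1.8Q = 54.875 + 2.75Q → Q* = 17.0604, P* = 101.7912.
With the tax, the buyer price exceeds the seller price by 48: (132.5 − 1.8Q) − (54.875 + 2.75Q) = 48 → Q' = 6.511.
ΔQ = 17.0604 − 6.511 = 10.5494; the wedge equals the tax, 48.
DWL = ½ × 10.5494 × 48 = $253.19 million.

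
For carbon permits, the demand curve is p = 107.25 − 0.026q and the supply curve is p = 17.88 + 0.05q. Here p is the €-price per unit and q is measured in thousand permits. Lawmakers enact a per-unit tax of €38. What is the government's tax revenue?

€25685 thousand

Competitive equilibrium: 107.25 − 0.026q = 17.88 + 0.05q → q* = 1175.9211, p* = 76.6761.
With the tax, the buyer price exceeds the seller price by 38: (107.25 − 0.026q) − (17.88 + 0.05q) = 38 → q' = 675.9211.
Tax revenue = 38 × 675.9211 = €25685 thousand.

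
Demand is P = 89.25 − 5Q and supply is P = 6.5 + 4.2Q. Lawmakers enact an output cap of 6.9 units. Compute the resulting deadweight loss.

Competitive equilibrium: 89.25 − 5Q = 6.5 + 4.2Q → Q* = 8.9946, P* = 44.2772.
At Q = 6.9: demand price = 89.25 − 5·6.9 = 54.75; supply price = 6.5 + 4.2·6.9 = 35.48.
ΔQ = 8.9946 − 6.9 = 2.0946; wedge = 54.75 − 35.48 = 19.27.
DWL = ½ × 2.0946 × 19.27 = 20.18.

20.18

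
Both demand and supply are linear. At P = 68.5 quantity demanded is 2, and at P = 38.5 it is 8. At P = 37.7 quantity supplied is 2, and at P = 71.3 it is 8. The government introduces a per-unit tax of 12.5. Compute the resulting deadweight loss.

Demand slope = (38.5 − 68.5)/(8 − 2) = −5, so P = 78.5 − 5Q.
Supply slope = (71.3 − 37.7)/(8 − 2) = 5.6, so P = 26.5 + 5.6Q.
Competitive equilibrium: 78.5 − 5Q = 26.5 + 5.6Q → Q* = 4.9057, P* = 53.9717.
With the tax, the buyer price exceeds the seller price by 12.5: (78.5 − 5Q) − (26.5 + 5.6Q) = 12.5 → Q' = 3.7264.
ΔQ = 4.9057 − 3.7264 = 1.1793; the wedge equals the tax, 12.5.
Deadweight loss = ½ × 1.1793 × 12.5 = 7.37.

7.37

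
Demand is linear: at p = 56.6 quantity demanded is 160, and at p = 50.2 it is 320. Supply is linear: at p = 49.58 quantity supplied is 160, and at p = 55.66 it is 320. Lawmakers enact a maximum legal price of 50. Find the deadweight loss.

243.07

Demand slope = (50.2 − 56.6)/(320 − 160) = −0.04, so p = 63 − 0.04q.
Supply slope = (55.66 − 49.58)/(320 − 160) = 0.038, so p = 43.5 + 0.038q.
Competitive equilibrium: 63 − 0.04q = 43.5 + 0.038q → q* = 250, p* = 53.
At the ceiling p = 50, quantity supplied = (50 − 43.5)/0.038 = 171.05263.
Willingness to pay at q' = 171.05263: 63 − 0.04·171.05263 = 56.15789.
Δq = 250 − 171.05263 = 78.94737; wedge = 56.15789 − 50 = 6.15789.
Deadweight loss = ½ × 78.94737 × 6.15789 = 243.07.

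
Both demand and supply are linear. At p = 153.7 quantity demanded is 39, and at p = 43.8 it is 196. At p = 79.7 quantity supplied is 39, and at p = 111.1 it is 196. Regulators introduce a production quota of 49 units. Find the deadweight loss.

Demand slope = (43.8 − 153.7)/(196 − 39) = −0.7, so p = 181 − 0.7q.
Supply slope = (111.1 − 79.7)/(196 − 39) = 0.2, so p = 71.9 + 0.2q.
Competitive equilibrium: 181 − 0.7q = 71.9 + 0.2q → q* = 121.2222, p* = 96.1444.
At q = 49: demand price = 181 − 0.7·49 = 146.7; supply price = 71.9 + 0.2·49 = 81.7.
Δq = 121.2222 − 49 = 72.2222; wedge = 146.7 − 81.7 = 65.
Welfare loss = ½ × 72.2222 × 65 = 2347.22.

2347.22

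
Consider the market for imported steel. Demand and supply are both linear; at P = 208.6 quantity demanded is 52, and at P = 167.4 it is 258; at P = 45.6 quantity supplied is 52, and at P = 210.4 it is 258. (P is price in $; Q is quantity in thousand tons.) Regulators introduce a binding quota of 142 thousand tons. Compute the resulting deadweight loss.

$2664.50 thousand

Demand slope = (167.4 − 208.6)/(258 − 52) = −0.2, so P = 219 − 0.2Q.
Supply slope = (210.4 − 45.6)/(258 − 52) = 0.8, so P = 4 + 0.8Q.
Competitive equilibrium: 219 − 0.2Q = 4 + 0.8Q → Q* = 215, P* = 176.
At Q = 142: demand price = 219 − 0.2·142 = 190.6; supply price = 4 + 0.8·142 = 117.6.
ΔQ = 215 − 142 = 73; wedge = 190.6 − 117.6 = 73.
The triangle = ½ × 73 × 73 = $2664.50 thousand.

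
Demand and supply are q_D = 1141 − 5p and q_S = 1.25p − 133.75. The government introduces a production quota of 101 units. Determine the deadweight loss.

204.02

In inverse form: demand p = 228.2 − 0.2q, supply p = 107 + 0.8q.
Competitive equilibrium: 228.2 − 0.2q = 107 + 0.8q → q* = 121.2, p* = 203.96.
At q = 101: demand price = 228.2 − 0.2·101 = 208; supply price = 107 + 0.8·101 = 187.8.
Δq = 121.2 − 101 = 20.2; wedge = 208 − 187.8 = 20.2.
The triangle = ½ × 20.2 × 20.2 = 204.02.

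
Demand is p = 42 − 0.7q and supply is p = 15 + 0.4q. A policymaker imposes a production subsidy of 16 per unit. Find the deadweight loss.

116.36

Competitive equilibrium: 42 − 0.7q = 15 + 0.4q → q* = 24.5455, p* = 24.8182.
The subsidy lowers effective supply by 16: p = 0.4q − 1.
New quantity: 42 − 0.7q = 0.4q − 1 → q' = 39.0909.
Overproduction Δq = 39.0909 − 24.5455 = 14.5454; wedge = subsidy = 16.
Welfare loss = ½ × 14.5454 × 16 = 116.36.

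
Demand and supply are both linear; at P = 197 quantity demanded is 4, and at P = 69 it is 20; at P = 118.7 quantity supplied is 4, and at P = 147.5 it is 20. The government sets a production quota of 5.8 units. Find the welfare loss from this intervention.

Demand slope = (69 − 197)/(20 − 4) = −8, so P = 229 − 8Q.
Supply slope = (147.5 − 118.7)/(20 − 4) = 1.8, so P = 111.5 + 1.8Q.
Competitive equilibrium: 229 − 8Q = 111.5 + 1.8Q → Q* = 11.9898, P* = 133.0816.
At Q = 5.8: demand price = 229 − 8·5.8 = 182.6; supply price = 111.5 + 1.8·5.8 = 121.94.
ΔQ = 11.9898 − 5.8 = 6.1898; wedge = 182.6 − 121.94 = 60.66.
Welfare loss = ½ × 6.1898 × 60.66 = 187.74.

187.74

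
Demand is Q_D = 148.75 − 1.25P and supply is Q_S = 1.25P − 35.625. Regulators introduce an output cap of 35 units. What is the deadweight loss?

In inverse form: demand P = 119 − 0.8Q, supply P = 28.5 + 0.8Q.
Competitive equilibrium: 119 − 0.8Q = 28.5 + 0.8Q → Q* = 56.5625, P* = 73.75.
At Q = 35: demand price = 119 − 0.8·35 = 91; supply price = 28.5 + 0.8·35 = 56.5.
ΔQ = 56.5625 − 35 = 21.5625; wedge = 91 − 56.5 = 34.5.
Welfare loss = ½ × 21.5625 × 34.5 = 371.95.

371.95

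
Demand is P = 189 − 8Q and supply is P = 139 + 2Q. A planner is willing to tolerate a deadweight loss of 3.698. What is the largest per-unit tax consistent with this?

8.6

Competitive equilibrium: 189 − 8Q = 139 + 2Q → Q* = 5, P* = 149.
A tax t gives ΔQ = t/10 and wedge t, so DWL = t²/20.
t²/20 = 3.698 → t² = 73.96 → t = 8.6.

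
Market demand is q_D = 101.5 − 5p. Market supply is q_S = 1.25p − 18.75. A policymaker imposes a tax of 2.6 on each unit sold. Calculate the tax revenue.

7.02

In inverse form: demand p = 20.3 − 0.2q, supply p = 15 + 0.8q.
Competitive equilibrium: 20.3 − 0.2q = 15 + 0.8q → q* = 5.3, p* = 19.24.
With the tax, the buyer price exceeds the seller price by 2.6: (20.3 − 0.2q) − (15 + 0.8q) = 2.6 → q' = 2.7.
Tax revenue = 2.6 × 2.7 = 7.02.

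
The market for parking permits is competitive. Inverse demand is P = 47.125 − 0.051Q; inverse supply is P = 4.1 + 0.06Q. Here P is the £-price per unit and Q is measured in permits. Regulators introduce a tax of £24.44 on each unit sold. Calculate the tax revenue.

£4092.05

Competitive equilibrium: 47.125 − 0.051Q = 4.1 + 0.06Q → Q* = 387.6126, P* = 27.3568.
With the tax, the buyer price exceeds the seller price by 24.44: (47.125 − 0.051Q) − (4.1 + 0.06Q) = 24.44 → Q' = 167.4324.
Tax revenue = 24.44 × 167.4324 = £4092.05.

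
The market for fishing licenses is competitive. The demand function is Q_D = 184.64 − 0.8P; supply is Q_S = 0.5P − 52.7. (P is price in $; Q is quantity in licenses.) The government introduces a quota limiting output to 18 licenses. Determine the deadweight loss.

In inverse form: demand P = 230.8 − 1.25Q, supply P = 105.4 + 2Q.
Competitive equilibrium: 230.8 − 1.25Q = 105.4 + 2Q → Q* = 38.58462, P* = 182.56923.
At Q = 18: demand price = 230.8 − 1.25·18 = 208.3; supply price = 105.4 + 2·18 = 141.4.
ΔQ = 38.58462 − 18 = 20.58462; wedge = 208.3 − 141.4 = 66.9.
DWL = ½ × 20.58462 × 66.9 = $688.56.

$688.56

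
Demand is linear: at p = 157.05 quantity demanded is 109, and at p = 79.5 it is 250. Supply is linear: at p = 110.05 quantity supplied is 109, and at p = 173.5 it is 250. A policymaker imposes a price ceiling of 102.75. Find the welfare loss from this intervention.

Demand slope = (79.5 − 157.05)/(250 − 109) = −0.55, so p = 217 − 0.55q.
Supply slope = (173.5 − 110.05)/(250 − 109) = 0.45, so p = 61 + 0.45q.
Competitive equilibrium: 217 − 0.55q = 61 + 0.45q → q* = 156, p* = 131.2.
At the ceiling p = 102.75, quantity supplied = (102.75 − 61)/0.45 = 92.7778.
Willingness to pay at q' = 92.7778: 217 − 0.55·92.7778 = 165.9722.
Δq = 156 − 92.7778 = 63.2222; wedge = 165.9722 − 102.75 = 63.2222.
DWL = ½ × 63.2222 × 63.2222 = 1998.52.

1998.52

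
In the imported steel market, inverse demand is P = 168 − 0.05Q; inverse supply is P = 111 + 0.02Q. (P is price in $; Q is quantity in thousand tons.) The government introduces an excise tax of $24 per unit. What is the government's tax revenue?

$11314.29 thousand

Competitive equilibrium: 168 − 0.05Q = 111 + 0.02Q → Q* = 814.2857, P* = 127.2857.
With the tax, the buyer price exceeds the seller price by 24: (168 − 0.05Q) − (111 + 0.02Q) = 24 → Q' = 471.4286.
Tax revenue = 24 × 471.4286 = $11314.29 thousand.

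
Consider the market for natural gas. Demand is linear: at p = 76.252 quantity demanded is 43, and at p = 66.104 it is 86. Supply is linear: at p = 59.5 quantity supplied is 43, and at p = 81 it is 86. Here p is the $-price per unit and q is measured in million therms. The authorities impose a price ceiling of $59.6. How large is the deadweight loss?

$187.31 million

Demand slope = (66.104 − 76.252)/(86 − 43) = −0.236, so p = 86.4 − 0.236q.
Supply slope = (81 − 59.5)/(86 − 43) = 0.5, so p = 38 + 0.5q.
Competitive equilibrium: 86.4 − 0.236q = 38 + 0.5q → q* = 65.7609, p* = 70.8804.
At the ceiling p = 59.6, quantity supplied = (59.6 − 38)/0.5 = 43.2.
Willingness to pay at q' = 43.2: 86.4 − 0.236·43.2 = 76.2048.
Δq = 65.7609 − 43.2 = 22.5609; wedge = 76.2048 − 59.6 = 16.6048.
The triangle = ½ × 22.5609 × 16.6048 = $187.31 million.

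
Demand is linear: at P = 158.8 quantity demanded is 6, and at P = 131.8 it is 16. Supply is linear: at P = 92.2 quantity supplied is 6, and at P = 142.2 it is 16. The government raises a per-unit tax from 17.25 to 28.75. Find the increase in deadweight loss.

34.35

Demand slope = (131.8 − 158.8)/(16 − 6) = −2.7, so P = 175 − 2.7Q.
Supply slope = (142.2 − 92.2)/(16 − 6) = 5, so P = 62.2 + 5Q.
Competitive equilibrium: 175 − 2.7Q = 62.2 + 5Q → Q* = 14.6494, P* = 135.4468.
For a per-unit tax t: ΔQ = t/7.7, so DWL = ½·t·(t/7.7) = t²/15.4.
At t = 17.25: DWL = 19.322. At t = 28.75: DWL = 53.673.
Increase = 53.673 − 19.322 = 34.35.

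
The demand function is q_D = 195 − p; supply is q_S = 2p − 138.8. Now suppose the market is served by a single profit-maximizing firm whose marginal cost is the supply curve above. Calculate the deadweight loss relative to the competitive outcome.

841.35

In inverse form: demand p = 195 − q, supply p = 69.4 + 0.5q.
Competitive equilibrium: 195 − q = 69.4 + 0.5q → q* = 83.7333, p* = 111.2667.
Marginal revenue: MR = 195 − 2q. Set MR = MC: 195 − 2q = 69.4 + 0.5q → q_m = 50.24.
Price p_m = 195 − 1·50.24 = 144.76; MC(q_m) = 69.4 + 0.5·50.24 = 94.52.
Competitive q* = 83.7333, so Δq = 33.4933; wedge = 144.76 − 94.52 = 50.24.
The triangle = ½ × 33.4933 × 50.24 = 841.35.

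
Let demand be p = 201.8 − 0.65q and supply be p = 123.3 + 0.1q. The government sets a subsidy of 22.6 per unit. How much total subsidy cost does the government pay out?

3046.48

Competitive equilibrium: 201.8 − 0.65q = 123.3 + 0.1q → q* = 104.6667, p* = 133.7667.
The subsidy lowers effective supply by 22.6: p = 100.7 + 0.1q.
New quantity: 201.8 − 0.65q = 100.7 + 0.1q → q' = 134.8.
Total subsidy cost = 22.6 × 134.8 = 3046.48.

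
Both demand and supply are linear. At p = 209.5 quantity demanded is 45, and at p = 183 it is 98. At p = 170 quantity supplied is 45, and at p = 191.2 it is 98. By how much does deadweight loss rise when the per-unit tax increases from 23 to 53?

Demand slope = (183 − 209.5)/(98 − 45) = −0.5, so p = 232 − 0.5q.
Supply slope = (191.2 − 170)/(98 − 45) = 0.4, so p = 152 + 0.4q.
Competitive equilibrium: 232 − 0.5q = 152 + 0.4q → q* = 88.8889, p* = 187.5556.
For a per-unit tax t: Δq = t/0.9, so DWL = ½·t·(t/0.9) = t²/1.8.
At t = 23: DWL = 293.889. At t = 53: DWL = 1560.556.
Increase = 1560.556 − 293.889 = 1266.67.

1266.67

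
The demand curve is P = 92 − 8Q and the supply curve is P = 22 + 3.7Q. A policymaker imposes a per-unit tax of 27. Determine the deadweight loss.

Competitive equilibrium: 92 − 8Q = 22 + 3.7Q → Q* = 5.9829, P* = 44.1368.
With the tax, the buyer price exceeds the seller price by 27: (92 − 8Q) − (22 + 3.7Q) = 27 → Q' = 3.6752.
ΔQ = 5.9829 − 3.6752 = 2.3077; the wedge equals the tax, 27.
The triangle = ½ × 2.3077 × 27 = 31.15.

31.15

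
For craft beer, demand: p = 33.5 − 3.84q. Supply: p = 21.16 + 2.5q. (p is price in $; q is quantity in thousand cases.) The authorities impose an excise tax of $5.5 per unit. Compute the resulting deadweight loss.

$2.39 thousand

Competitive equilibrium: 33.5 − 3.84q = 21.16 + 2.5q → q* = 1.9464, p* = 26.0259.
With the tax, the buyer price exceeds the seller price by 5.5: (33.5 − 3.84q) − (21.16 + 2.5q) = 5.5 → q' = 1.0789.
Δq = 1.9464 − 1.0789 = 0.8675; the wedge equals the tax, 5.5.
DWL = ½ × 0.8675 × 5.5 = $2.39 thousand.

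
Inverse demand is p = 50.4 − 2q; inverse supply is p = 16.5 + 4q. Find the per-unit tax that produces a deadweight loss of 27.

18

Competitive equilibrium: 50.4 − 2q = 16.5 + 4q → q* = 5.65, p* = 39.1.
A tax t gives Δq = t/6 and wedge t, so DWL = t²/12.
t²/12 = 27 → t² = 324 → t = 18.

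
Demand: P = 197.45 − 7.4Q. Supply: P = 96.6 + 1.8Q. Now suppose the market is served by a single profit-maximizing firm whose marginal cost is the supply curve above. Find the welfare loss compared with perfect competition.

109.85

Competitive equilibrium: 197.45 − 7.4Q = 96.6 + 1.8Q → Q* = 10.962, P* = 116.3315.
Marginal revenue: MR = 197.45 − 14.8Q. Set MR = MC: 197.45 − 14.8Q = 96.6 + 1.8Q → Q_m = 6.0753.
Price P_m = 197.45 − 7.4·6.0753 = 152.4928; MC(Q_m) = 96.6 + 1.8·6.0753 = 107.5355.
Competitive Q* = 10.962, so ΔQ = 4.8867; wedge = 152.4928 − 107.5355 = 44.9573.
Deadweight loss = ½ × 4.8867 × 44.9573 = 109.85.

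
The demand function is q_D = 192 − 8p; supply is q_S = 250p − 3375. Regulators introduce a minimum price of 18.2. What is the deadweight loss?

78.99

In inverse form: demand p = 24 − 0.125q, supply p = 13.5 + 0.004q.
Competitive equilibrium: 24 − 0.125q = 13.5 + 0.004q → q* = 81.3953, p* = 13.8256.
At the floor p = 18.2, quantity demanded = (24 − 18.2)/0.125 = 46.4.
Sellers' marginal cost at q' = 46.4: 13.5 + 0.004·46.4 = 13.6856.
Δq = 81.3953 − 46.4 = 34.9953; wedge = 18.2 − 13.6856 = 4.5144.
The triangle = ½ × 34.9953 × 4.5144 = 78.99.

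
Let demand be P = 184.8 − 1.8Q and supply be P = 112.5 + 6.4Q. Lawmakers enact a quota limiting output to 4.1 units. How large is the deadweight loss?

91.23

Competitive equilibrium: 184.8 − 1.8Q = 112.5 + 6.4Q → Q* = 8.8171, P* = 168.9293.
At Q = 4.1: demand price = 184.8 − 1.8·4.1 = 177.42; supply price = 112.5 + 6.4·4.1 = 138.74.
ΔQ = 8.8171 − 4.1 = 4.7171; wedge = 177.42 − 138.74 = 38.68.
DWL = ½ × 4.7171 × 38.68 = 91.23.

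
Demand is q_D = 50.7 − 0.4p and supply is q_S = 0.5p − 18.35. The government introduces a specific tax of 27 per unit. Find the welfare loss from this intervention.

In inverse form: demand p = 126.75 − 2.5q, supply p = 36.7 + 2q.
Competitive equilibrium: 126.75 − 2.5q = 36.7 + 2q → q* = 20.0111, p* = 76.7222.
With the tax, the buyer price exceeds the seller price by 27: (126.75 − 2.5q) − (36.7 + 2q) = 27 → q' = 14.0111.
Δq = 20.0111 − 14.0111 = 6; the wedge equals the tax, 27.
DWL = ½ × 6 × 27 = 81.

81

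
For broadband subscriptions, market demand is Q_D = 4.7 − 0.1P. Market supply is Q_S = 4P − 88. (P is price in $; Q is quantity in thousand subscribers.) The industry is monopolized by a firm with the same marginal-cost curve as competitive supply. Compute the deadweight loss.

In inverse form: demand P = 47 − 10Q, supply P = 22 + 0.25Q.
Competitive equilibrium: 47 − 10Q = 22 + 0.25Q → Q* = 2.439, P* = 22.6098.
Marginal revenue: MR = 47 − 20Q. Set MR = MC: 47 − 20Q = 22 + 0.25Q → Q_m = 1.2346.
Price P_m = 47 − 10·1.2346 = 34.654; MC(Q_m) = 22 + 0.25·1.2346 = 22.3087.
Competitive Q* = 2.439, so ΔQ = 1.2044; wedge = 34.654 − 22.3087 = 12.3453.
Deadweight loss = ½ × 1.2044 × 12.3453 = $7.43 thousand.

$7.43 thousand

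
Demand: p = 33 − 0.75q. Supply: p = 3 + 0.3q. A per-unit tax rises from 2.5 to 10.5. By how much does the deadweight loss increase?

49.52

Competitive equilibrium: 33 − 0.75q = 3 + 0.3q → q* = 28.5714, p* = 11.5714.
For a per-unit tax t: Δq = t/1.05, so DWL = ½·t·(t/1.05) = t²/2.1.
At t = 2.5: DWL = 2.976. At t = 10.5: DWL = 52.5.
Increase = 52.5 − 2.976 = 49.52.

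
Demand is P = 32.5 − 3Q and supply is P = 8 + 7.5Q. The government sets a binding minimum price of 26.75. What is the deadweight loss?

0.91

Competitive equilibrium: 32.5 − 3Q = 8 + 7.5Q → Q* = 2.3333, P* = 25.5.
At the floor P = 26.75, quantity demanded = (32.5 − 26.75)/3 = 1.9167.
Sellers' marginal cost at Q' = 1.9167: 8 + 7.5·1.9167 = 22.3753.
ΔQ = 2.3333 − 1.9167 = 0.4166; wedge = 26.75 − 22.3753 = 4.3747.
Welfare loss = ½ × 0.4166 × 4.3747 = 0.91.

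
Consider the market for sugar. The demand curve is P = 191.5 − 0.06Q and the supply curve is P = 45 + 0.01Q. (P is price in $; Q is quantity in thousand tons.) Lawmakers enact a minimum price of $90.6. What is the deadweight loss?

$5917.72 thousand

Competitive equilibrium: 191.5 − 0.06Q = 45 + 0.01Q → Q* = 2092.85714, P* = 65.92857.
At the floor P = 90.6, quantity demanded = (191.5 − 90.6)/0.06 = 1681.66667.
Sellers' marginal cost at Q' = 1681.66667: 45 + 0.01·1681.66667 = 61.81667.
ΔQ = 2092.85714 − 1681.66667 = 411.19047; wedge = 90.6 − 61.81667 = 28.78333.
The triangle = ½ × 411.19047 × 28.78333 = $5917.72 thousand.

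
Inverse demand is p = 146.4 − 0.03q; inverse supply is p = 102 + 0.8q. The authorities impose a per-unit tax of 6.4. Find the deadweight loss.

Competitive equilibrium: 146.4 − 0.03q = 102 + 0.8q → q* = 53.494, p* = 144.7952.
With the tax, the buyer price exceeds the seller price by 6.4: (146.4 − 0.03q) − (102 + 0.8q) = 6.4 → q' = 45.7831.
Δq = 53.494 − 45.7831 = 7.7109; the wedge equals the tax, 6.4.
Deadweight loss = ½ × 7.7109 × 6.4 = 24.67.

24.67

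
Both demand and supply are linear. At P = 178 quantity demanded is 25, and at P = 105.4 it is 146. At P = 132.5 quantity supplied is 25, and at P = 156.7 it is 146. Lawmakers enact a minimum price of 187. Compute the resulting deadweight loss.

2066.41

Demand slope = (105.4 − 178)/(146 − 25) = −0.6, so P = 193 − 0.6Q.
Supply slope = (156.7 − 132.5)/(146 − 25) = 0.2, so P = 127.5 + 0.2Q.
Competitive equilibrium: 193 − 0.6Q = 127.5 + 0.2Q → Q* = 81.875, P* = 143.875.
At the floor P = 187, quantity demanded = (193 − 187)/0.6 = 10.
Sellers' marginal cost at Q' = 10: 127.5 + 0.2·10 = 129.5.
ΔQ = 81.875 − 10 = 71.875; wedge = 187 − 129.5 = 57.5.
Deadweight loss = ½ × 71.875 × 57.5 = 2066.41.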